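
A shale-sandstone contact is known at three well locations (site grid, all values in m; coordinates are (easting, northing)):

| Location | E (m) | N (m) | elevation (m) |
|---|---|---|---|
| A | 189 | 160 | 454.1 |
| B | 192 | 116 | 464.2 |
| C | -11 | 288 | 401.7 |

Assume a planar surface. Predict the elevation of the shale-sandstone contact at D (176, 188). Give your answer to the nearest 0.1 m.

446.3 m

Let the plane be z = a·E + b·N + c.
B−A: 3a − 44b = 10.1;  C−A: −200a + 128b = −52.4.
Solving gives a = 0.12034, b = −0.22134.
Then c = 454.1 − a·189 − b·160 = 466.77.
At (176, 188): z = 21.2 − 41.6 + 466.77 = 446.3 m.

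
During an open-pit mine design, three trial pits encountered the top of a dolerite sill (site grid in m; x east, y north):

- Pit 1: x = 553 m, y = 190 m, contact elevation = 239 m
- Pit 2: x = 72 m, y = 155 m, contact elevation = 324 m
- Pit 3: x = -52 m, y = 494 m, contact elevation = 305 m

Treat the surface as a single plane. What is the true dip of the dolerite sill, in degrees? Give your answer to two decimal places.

11.59°

Two edge vectors: Pit 1→Pit 2 = (-481, -35, 85), Pit 1→Pit 3 = (-605, 304, 66).
Normal n = (Pit 1→Pit 2) × (Pit 1→Pit 3) = (-28150, -19679, -167399).
So ∂z/∂x = −n_x/n_z = −0.16816 and ∂z/∂y = −n_y/n_z = −0.11756.
Gradient magnitude |∇z| = √(a² + b²) = √(0.02828 + 0.01382) = 0.20518.
True dip = arctan(0.20518) = 11.59°, dipping toward NE (azimuth ≈ 055°).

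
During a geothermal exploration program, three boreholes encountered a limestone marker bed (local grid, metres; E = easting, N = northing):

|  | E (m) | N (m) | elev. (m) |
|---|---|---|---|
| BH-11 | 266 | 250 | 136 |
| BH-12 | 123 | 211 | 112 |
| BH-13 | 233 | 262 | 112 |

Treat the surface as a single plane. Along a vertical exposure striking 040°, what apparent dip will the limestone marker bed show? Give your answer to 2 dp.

22.36°

Two edge vectors: BH-11→BH-12 = (-143, -39, -24), BH-11→BH-13 = (-33, 12, -24).
Normal n = (BH-11→BH-12) × (BH-11→BH-13) = (1224, -2640, -3003).
So ∂z/∂E = −n_x/n_z = 0.40759 and ∂z/∂N = −n_y/n_z = −0.87912.
Unit vector along 040° is (sin 40°, cos 40°) = (0.6428, 0.7660).
Slope in that direction = a·(0.6428) + b·(0.7660) = −0.41145.
Apparent dip = arctan|0.41145| = 22.36° (true dip is 44.1°, so apparent ≤ true as expected).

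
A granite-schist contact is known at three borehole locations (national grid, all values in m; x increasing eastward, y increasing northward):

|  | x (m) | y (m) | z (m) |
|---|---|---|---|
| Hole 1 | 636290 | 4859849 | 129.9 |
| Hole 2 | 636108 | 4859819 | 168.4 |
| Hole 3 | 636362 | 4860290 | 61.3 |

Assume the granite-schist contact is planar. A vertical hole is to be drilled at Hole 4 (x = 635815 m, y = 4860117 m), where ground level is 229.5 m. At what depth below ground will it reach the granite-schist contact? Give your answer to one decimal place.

42.2 m

Two edge vectors: Hole 1→Hole 2 = (-182, -30, 38.5), Hole 1→Hole 3 = (72, 441, -68.6).
Normal n = (Hole 1→Hole 2) × (Hole 1→Hole 3) = (-14920.5, -9713.2, -78102).
So ∂z/∂x = −n_x/n_z = −0.191038642 and ∂z/∂y = −n_y/n_z = −0.124365573.
Intercept c from Hole 1: 129.9 + 121555.98 + 604397.91 = 726083.78.
At (635815, 4860117): z_contact = −121465.23 − 604431.24 + 726083.78 = 187.31 m.
Depth below ground = 229.5 − 187.31 = 42.2 m.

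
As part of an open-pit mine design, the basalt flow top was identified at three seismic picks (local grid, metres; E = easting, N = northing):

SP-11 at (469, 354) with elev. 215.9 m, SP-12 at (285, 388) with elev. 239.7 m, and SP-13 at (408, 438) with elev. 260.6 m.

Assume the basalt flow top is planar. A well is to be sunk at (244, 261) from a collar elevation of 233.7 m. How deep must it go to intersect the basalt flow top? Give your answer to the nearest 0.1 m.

56.8 m

Let the plane be z = a·E + b·N + c.
SP-12−SP-11: −184a + 34b = 23.8;  SP-13−SP-11: −61a + 84b = 44.7.
Solving gives a = −0.03582, b = 0.50613.
Then c = 215.9 − a·469 − b·354 = 53.53.
At (244, 261): z_contact = −8.74 + 132.10 + 53.53 = 176.89 m.
Depth below ground = 233.7 − 176.89 = 56.8 m.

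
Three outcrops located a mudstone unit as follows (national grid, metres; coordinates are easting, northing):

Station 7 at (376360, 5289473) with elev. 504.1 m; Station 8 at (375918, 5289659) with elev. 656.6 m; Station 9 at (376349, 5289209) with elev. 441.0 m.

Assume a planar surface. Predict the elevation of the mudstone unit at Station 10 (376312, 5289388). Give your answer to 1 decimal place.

494.5 m

Let the plane be z = a·easting + b·northing + c.
Station 8−Station 7: −442a + 186b = 152.5;  Station 9−Station 7: −11a − 264b = −63.1.
Solving gives a = −0.240229420, b = 0.249024711.
Then c = 504.1 − a·376360 − b·5289473 = −1226292.64.
At (376312, 5289388): z = −90401.2 + 1317188.3 − 1226292.64 = 494.5 m.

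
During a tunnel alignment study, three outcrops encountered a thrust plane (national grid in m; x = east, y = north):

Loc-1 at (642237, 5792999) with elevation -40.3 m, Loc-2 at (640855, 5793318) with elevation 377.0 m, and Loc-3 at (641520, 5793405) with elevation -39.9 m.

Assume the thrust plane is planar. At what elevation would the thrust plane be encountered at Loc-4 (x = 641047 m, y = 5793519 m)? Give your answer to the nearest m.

99 m

Two edge vectors: Loc-1→Loc-2 = (-1382, 319, 417.3), Loc-1→Loc-3 = (-717, 406, 0.4).
Normal n = (Loc-1→Loc-2) × (Loc-1→Loc-3) = (-169296.2, -298651.3, -332369).
So ∂z/∂x = −n_x/n_z = −0.50936218 and ∂z/∂y = −n_y/n_z = −0.89855342.
Intercept c from Loc-1: -40.3 + 327131.24 + 5205319.03 = 5532409.98.
At (641047, 5793519): z = −326525.1 − 5205786.3 + 5532409.98 = 98.6 m.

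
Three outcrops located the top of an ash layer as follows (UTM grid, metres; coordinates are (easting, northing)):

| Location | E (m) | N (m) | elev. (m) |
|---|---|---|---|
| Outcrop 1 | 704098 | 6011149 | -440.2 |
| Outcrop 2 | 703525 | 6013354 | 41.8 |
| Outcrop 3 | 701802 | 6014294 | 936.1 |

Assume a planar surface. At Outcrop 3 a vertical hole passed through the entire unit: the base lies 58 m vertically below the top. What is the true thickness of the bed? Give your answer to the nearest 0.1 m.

Let the plane be z = a·E + b·N + c.
Outcrop 2−Outcrop 1: −573a + 2205b = 482;  Outcrop 3−Outcrop 1: −2296a + 3145b = 1376.3.
Solving gives a = −0.46582, b = 0.09754.
|∇z| = √(a²+b²) = 0.47592, so dip δ = arctan(0.47592) = 25.45°.
True thickness = vertical thickness × cos δ = 58 × cos 25.45° = 52.4 m.

52.4 m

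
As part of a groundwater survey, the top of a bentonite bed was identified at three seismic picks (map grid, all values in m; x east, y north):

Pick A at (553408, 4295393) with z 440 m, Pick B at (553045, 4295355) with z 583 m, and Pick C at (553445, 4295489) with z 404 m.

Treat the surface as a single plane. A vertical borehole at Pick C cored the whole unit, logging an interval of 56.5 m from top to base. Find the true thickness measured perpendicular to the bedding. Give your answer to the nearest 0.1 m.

Let the plane be z = a·x + b·y + c.
Pick B−Pick A: −363a − 38b = 143;  Pick C−Pick A: 37a + 96b = −36.
Solving gives a = −0.36960, b = −0.23255.
|∇z| = √(a²+b²) = 0.43667, so dip δ = arctan(0.43667) = 23.59°.
True thickness = vertical thickness × cos δ = 56.5 × cos 23.59° = 51.8 m.

51.8 m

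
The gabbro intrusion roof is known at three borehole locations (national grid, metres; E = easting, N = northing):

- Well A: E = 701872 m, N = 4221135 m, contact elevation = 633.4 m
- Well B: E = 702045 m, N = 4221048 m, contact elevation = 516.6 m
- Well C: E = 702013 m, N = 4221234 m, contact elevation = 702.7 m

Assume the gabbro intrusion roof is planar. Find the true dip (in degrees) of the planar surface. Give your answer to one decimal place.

44.6°

Two edge vectors: Well A→Well B = (173, -87, -116.8), Well A→Well C = (141, 99, 69.3).
Normal n = (Well A→Well B) × (Well A→Well C) = (5534.1, -28457.7, 29394).
So ∂z/∂E = −n_x/n_z = −0.18827 and ∂z/∂N = −n_y/n_z = 0.96815.
Gradient magnitude |∇z| = √(a² + b²) = √(0.03545 + 0.93731) = 0.98628.
True dip = arctan(0.98628) = 44.6°, dipping toward S (azimuth ≈ 169°).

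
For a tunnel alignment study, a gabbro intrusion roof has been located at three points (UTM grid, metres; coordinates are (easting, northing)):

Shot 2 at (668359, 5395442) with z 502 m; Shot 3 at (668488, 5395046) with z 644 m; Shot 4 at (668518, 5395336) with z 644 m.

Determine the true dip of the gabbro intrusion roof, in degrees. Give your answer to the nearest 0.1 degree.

Let the plane be z = a·E + b·N + c.
Shot 3−Shot 2: 129a − 396b = 142;  Shot 4−Shot 2: 159a − 106b = 142.
Solving gives a = 0.83546, b = −0.08643.
Gradient magnitude |∇z| = √(a² + b²) = √(0.69800 + 0.00747) = 0.83992.
True dip = arctan(0.83992) = 40.0°, dipping toward W (azimuth ≈ 276°).

40.0°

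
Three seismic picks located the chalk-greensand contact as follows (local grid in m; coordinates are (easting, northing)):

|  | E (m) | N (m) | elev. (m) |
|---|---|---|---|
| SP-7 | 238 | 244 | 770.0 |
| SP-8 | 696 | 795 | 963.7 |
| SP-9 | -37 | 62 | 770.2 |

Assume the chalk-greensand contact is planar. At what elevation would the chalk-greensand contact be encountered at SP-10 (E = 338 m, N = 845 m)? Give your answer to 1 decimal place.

1188.6 m

Let the plane be z = a·E + b·N + c.
SP-8−SP-7: 458a + 551b = 193.7;  SP-9−SP-7: −275a − 182b = 0.2.
Solving gives a = −0.51876, b = 0.78275.
Then c = 770 − a·238 − b·244 = 702.48.
At (338, 845): z = −175.3 + 661.4 + 702.48 = 1188.6 m.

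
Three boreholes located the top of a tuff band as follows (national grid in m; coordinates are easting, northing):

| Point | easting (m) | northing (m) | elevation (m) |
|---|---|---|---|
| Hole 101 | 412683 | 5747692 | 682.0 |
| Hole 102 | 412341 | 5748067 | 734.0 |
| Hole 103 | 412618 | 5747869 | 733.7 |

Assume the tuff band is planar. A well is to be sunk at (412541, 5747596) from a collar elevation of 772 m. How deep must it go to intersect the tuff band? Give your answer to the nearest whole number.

Let the plane be z = a·easting + b·northing + c.
Hole 102−Hole 101: −342a + 375b = 52;  Hole 103−Hole 101: −65a + 177b = 51.7.
Solving gives a = 0.28163113, b = 0.39551426.
Then c = 682 − a·412683 − b·5747692 = −2388836.51.
At (412541, 5747596): z_contact = 116184.4 + 2273256.2 − 2388836.51 = 604.0 m.
Depth below ground = 772 − 604.0 = 168 m.

168 m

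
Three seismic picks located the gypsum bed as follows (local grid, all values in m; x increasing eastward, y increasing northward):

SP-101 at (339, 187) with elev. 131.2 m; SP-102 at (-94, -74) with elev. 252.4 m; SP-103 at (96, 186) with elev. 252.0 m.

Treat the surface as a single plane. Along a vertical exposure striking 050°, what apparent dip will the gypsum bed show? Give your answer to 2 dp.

Two edge vectors: SP-101→SP-102 = (-433, -261, 121.2), SP-101→SP-103 = (-243, -1, 120.8).
Normal n = (SP-101→SP-102) × (SP-101→SP-103) = (-31407.6, 22854.8, -62990).
So ∂z/∂x = −n_x/n_z = −0.49861 and ∂z/∂y = −n_y/n_z = 0.36283.
Unit vector along 050° is (sin 50°, cos 50°) = (0.7660, 0.6428).
Slope in that direction = a·(0.7660) + b·(0.6428) = −0.14874.
Apparent dip = arctan|0.14874| = 8.46° (true dip is 31.7°, so apparent ≤ true as expected).

8.46°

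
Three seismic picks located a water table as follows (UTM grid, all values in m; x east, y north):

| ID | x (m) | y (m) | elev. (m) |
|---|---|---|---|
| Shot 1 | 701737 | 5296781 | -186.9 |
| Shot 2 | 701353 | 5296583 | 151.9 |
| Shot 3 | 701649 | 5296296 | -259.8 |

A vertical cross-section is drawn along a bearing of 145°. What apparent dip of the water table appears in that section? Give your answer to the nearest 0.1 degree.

41.6°

Two edge vectors: Shot 1→Shot 2 = (-384, -198, 338.8), Shot 1→Shot 3 = (-88, -485, -72.9).
Normal n = (Shot 1→Shot 2) × (Shot 1→Shot 3) = (178752.2, -57808, 168816).
So ∂z/∂x = −n_x/n_z = −1.05886 and ∂z/∂y = −n_y/n_z = 0.34243.
Unit vector along 145° is (sin 145°, cos 145°) = (0.5736, -0.8192).
Slope in that direction = a·(0.5736) + b·(-0.8192) = −0.88784.
Apparent dip = arctan|0.88784| = 41.6° (true dip is 48.1°, so apparent ≤ true as expected).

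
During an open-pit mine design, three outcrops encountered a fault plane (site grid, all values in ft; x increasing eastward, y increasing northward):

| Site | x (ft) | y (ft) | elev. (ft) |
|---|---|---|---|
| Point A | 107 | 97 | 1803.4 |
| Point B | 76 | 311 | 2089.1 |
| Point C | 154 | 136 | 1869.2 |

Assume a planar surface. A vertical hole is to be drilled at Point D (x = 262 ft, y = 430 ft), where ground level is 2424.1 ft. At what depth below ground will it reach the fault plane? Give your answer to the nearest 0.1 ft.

123.1 ft

Let the plane be z = a·x + b·y + c.
Point B−Point A: −31a + 214b = 285.7;  Point C−Point A: 47a + 39b = 65.8.
Solving gives a = 0.26084, b = 1.37283.
Then c = 1803.4 − a·107 − b·97 = 1642.33.
At (262, 430): z_contact = 68.34 + 590.32 + 1642.33 = 2300.98 ft.
Depth below ground = 2424.1 − 2300.98 = 123.1 ft.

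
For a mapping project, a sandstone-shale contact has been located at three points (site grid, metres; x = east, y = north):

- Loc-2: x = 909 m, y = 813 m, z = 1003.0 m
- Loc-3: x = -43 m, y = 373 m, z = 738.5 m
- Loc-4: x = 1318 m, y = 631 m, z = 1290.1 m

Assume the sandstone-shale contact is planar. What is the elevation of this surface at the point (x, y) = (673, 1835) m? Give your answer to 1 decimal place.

408.6 m

Let the plane be z = a·x + b·y + c.
Loc-3−Loc-2: −952a − 440b = −264.5;  Loc-4−Loc-2: 409a − 182b = 287.1.
Solving gives a = 0.493916, b = −0.467518.
Then c = 1003 − a·909 − b·813 = 934.12.
At (673, 1835): z = 332.4 − 857.9 + 934.12 = 408.6 m.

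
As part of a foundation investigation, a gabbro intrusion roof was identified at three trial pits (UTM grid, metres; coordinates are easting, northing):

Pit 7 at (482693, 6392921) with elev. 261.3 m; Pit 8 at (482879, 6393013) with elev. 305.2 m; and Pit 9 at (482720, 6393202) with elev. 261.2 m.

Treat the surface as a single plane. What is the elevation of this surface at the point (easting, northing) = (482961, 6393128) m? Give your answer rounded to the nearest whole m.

323 m

Two edge vectors: Pit 7→Pit 8 = (186, 92, 43.9), Pit 7→Pit 9 = (27, 281, -0.1).
Normal n = (Pit 7→Pit 8) × (Pit 7→Pit 9) = (-12345.1, 1203.9, 49782).
So ∂z/∂easting = −n_x/n_z = 0.24798321 and ∂z/∂northing = −n_y/n_z = −0.02418344.
Intercept c from Pit 7: 261.3 − 119699.76 + 154602.82 = 35164.36.
At (482961, 6393128): z = 119766.2 − 154607.8 + 35164.36 = 322.8 m.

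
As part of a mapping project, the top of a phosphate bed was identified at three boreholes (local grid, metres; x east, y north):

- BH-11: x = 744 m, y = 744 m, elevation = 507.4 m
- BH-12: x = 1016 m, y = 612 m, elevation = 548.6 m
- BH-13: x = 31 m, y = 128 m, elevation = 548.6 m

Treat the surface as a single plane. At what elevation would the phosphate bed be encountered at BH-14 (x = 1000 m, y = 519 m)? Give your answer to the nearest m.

562 m

Two edge vectors: BH-11→BH-12 = (272, -132, 41.2), BH-11→BH-13 = (-713, -616, 41.2).
Normal n = (BH-11→BH-12) × (BH-11→BH-13) = (19940.8, -40582, -261668).
So ∂z/∂x = −n_x/n_z = 0.07621 and ∂z/∂y = −n_y/n_z = −0.15509.
Intercept c from BH-11: 507.4 − 56.70 + 115.39 = 566.09.
At (1000, 519): z = 76.2 − 80.5 + 566.09 = 561.8 m.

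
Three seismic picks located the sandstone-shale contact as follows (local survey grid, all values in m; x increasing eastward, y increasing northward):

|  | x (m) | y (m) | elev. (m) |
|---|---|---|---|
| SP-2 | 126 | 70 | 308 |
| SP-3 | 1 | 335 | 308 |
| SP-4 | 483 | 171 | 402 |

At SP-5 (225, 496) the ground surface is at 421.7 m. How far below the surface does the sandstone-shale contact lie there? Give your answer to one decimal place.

44.0 m

Let the plane be z = a·x + b·y + c.
SP-3−SP-2: −125a + 265b = 0;  SP-4−SP-2: 357a + 101b = 94.
Solving gives a = 0.23230, b = 0.10958.
Then c = 308 − a·126 − b·70 = 271.06.
At (225, 496): z_contact = 52.27 + 54.35 + 271.06 = 377.68 m.
Depth below ground = 421.7 − 377.68 = 44.0 m.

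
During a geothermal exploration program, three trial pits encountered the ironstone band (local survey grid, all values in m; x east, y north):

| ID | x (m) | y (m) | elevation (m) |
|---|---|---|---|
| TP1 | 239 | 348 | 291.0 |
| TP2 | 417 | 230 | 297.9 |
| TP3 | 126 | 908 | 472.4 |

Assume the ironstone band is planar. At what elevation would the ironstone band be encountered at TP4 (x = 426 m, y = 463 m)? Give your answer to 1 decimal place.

Two edge vectors: TP1→TP2 = (178, -118, 6.9), TP1→TP3 = (-113, 560, 181.4).
Normal n = (TP1→TP2) × (TP1→TP3) = (-25269.2, -33068.9, 86346).
So ∂z/∂x = −n_x/n_z = 0.29265 and ∂z/∂y = −n_y/n_z = 0.38298.
Intercept c from TP1: 291 − 69.94 − 133.28 = 87.78.
At (426, 463): z = 124.7 + 177.3 + 87.78 = 389.8 m.

389.8 m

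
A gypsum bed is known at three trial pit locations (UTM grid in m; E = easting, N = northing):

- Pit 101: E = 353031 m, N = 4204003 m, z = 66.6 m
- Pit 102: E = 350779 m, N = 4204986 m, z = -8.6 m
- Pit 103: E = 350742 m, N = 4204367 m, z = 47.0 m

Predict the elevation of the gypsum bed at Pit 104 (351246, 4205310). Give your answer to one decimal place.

-40.2 m

Two edge vectors: Pit 101→Pit 102 = (-2252, 983, -75.2), Pit 101→Pit 103 = (-2289, 364, -19.6).
Normal n = (Pit 101→Pit 102) × (Pit 101→Pit 103) = (8106, 127993.6, 1430359).
So ∂z/∂E = −n_x/n_z = −0.005667109 and ∂z/∂N = −n_y/n_z = −0.089483549.
Intercept c from Pit 101: 66.6 + 2000.67 + 376189.11 = 378256.37.
At (351246, 4205310): z = −1990.5 − 376306.1 + 378256.37 = -40.2 m.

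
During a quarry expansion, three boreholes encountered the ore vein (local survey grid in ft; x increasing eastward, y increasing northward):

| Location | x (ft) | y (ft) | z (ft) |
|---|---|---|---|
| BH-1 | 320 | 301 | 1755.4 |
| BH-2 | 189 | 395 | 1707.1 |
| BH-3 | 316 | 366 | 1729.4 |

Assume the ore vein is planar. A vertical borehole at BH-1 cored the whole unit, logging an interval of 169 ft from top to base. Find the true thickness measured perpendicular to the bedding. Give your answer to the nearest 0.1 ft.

156.7 ft

Let the plane be z = a·x + b·y + c.
BH-2−BH-1: −131a + 94b = −48.3;  BH-3−BH-1: −4a + 65b = −26.
Solving gives a = 0.08545, b = −0.39474.
|∇z| = √(a²+b²) = 0.40388, so dip δ = arctan(0.40388) = 21.99°.
True thickness = vertical thickness × cos δ = 169 × cos 21.99° = 156.7 ft.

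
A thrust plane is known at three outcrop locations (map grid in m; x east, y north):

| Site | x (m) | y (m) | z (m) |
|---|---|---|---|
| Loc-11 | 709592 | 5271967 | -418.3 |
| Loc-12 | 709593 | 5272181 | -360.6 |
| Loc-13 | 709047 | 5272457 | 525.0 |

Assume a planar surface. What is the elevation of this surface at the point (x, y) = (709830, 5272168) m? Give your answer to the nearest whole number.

-715 m

Let the plane be z = a·x + b·y + c.
Loc-12−Loc-11: 1a + 214b = 57.7;  Loc-13−Loc-11: −545a + 490b = 943.3.
Solving gives a = −1.48218238, b = 0.27655225.
Then c = -418.3 − a·709592 − b·5271967 = −406647.90.
At (709830, 5272168): z = −1052097.5 + 1458029.9 − 406647.90 = -715.5 m.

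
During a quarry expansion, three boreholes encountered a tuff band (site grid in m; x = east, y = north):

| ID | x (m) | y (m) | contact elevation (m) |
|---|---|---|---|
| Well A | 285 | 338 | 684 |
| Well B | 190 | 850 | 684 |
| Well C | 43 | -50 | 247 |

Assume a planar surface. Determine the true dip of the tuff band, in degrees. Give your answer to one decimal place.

Two edge vectors: Well A→Well B = (-95, 512, 0), Well A→Well C = (-242, -388, -437).
Normal n = (Well A→Well B) × (Well A→Well C) = (-223744, -41515, 160764).
So ∂z/∂x = −n_x/n_z = 1.39175 and ∂z/∂y = −n_y/n_z = 0.25824.
Gradient magnitude |∇z| = √(a² + b²) = √(1.93698 + 0.06669) = 1.41551.
True dip = arctan(1.41551) = 54.8°, dipping toward W (azimuth ≈ 259°).

54.8°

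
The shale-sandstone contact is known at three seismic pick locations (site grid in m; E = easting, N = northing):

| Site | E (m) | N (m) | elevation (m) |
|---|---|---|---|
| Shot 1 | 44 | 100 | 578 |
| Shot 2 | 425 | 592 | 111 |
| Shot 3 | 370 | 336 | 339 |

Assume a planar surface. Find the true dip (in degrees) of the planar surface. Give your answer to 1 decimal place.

41.2°

Let the plane be z = a·E + b·N + c.
Shot 2−Shot 1: 381a + 492b = −467;  Shot 3−Shot 1: 326a + 236b = −239.
Solving gives a = −0.10466, b = −0.86814.
Gradient magnitude |∇z| = √(a² + b²) = √(0.01095 + 0.75367) = 0.87443.
True dip = arctan(0.87443) = 41.2°, dipping toward N (azimuth ≈ 007°).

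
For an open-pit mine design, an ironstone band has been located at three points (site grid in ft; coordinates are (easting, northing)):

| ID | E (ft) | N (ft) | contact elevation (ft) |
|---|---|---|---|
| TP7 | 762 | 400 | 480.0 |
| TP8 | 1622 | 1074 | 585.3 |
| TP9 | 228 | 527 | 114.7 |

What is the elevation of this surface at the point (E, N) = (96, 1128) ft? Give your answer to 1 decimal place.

Let the plane be z = a·E + b·N + c.
TP8−TP7: 860a + 674b = 105.3;  TP9−TP7: −534a + 127b = −365.3.
Solving gives a = 0.553326, b = −0.549793.
Then c = 480 − a·762 − b·400 = 278.28.
At (96, 1128): z = 53.1 − 620.2 + 278.28 = -288.8 ft.

-288.8 ft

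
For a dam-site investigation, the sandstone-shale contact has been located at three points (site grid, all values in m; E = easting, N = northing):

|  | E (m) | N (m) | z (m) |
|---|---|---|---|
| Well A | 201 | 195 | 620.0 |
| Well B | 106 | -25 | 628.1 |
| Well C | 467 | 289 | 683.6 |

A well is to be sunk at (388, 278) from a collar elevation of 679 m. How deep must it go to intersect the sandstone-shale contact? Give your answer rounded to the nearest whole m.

17 m

Two edge vectors: Well A→Well B = (-95, -220, 8.1), Well A→Well C = (266, 94, 63.6).
Normal n = (Well A→Well B) × (Well A→Well C) = (-14753.4, 8196.6, 49590).
So ∂z/∂E = −n_x/n_z = 0.29751 and ∂z/∂N = −n_y/n_z = −0.16529.
Intercept c from Well A: 620 − 59.80 + 32.23 = 592.43.
At (388, 278): z_contact = 115.4 − 45.9 + 592.43 = 661.9 m.
Depth below ground = 679 − 661.9 = 17 m.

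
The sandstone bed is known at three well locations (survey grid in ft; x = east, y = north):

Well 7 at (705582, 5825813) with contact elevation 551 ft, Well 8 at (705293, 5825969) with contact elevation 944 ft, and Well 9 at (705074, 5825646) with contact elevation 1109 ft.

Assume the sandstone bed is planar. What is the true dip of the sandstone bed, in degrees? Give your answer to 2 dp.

Two edge vectors: Well 7→Well 8 = (-289, 156, 393), Well 7→Well 9 = (-508, -167, 558).
Normal n = (Well 7→Well 8) × (Well 7→Well 9) = (152679, -38382, 127511).
So ∂z/∂x = −n_x/n_z = −1.19738 and ∂z/∂y = −n_y/n_z = 0.30101.
Gradient magnitude |∇z| = √(a² + b²) = √(1.43372 + 0.09061) = 1.23463.
True dip = arctan(1.23463) = 50.99°, dipping toward ESE (azimuth ≈ 104°).

50.99°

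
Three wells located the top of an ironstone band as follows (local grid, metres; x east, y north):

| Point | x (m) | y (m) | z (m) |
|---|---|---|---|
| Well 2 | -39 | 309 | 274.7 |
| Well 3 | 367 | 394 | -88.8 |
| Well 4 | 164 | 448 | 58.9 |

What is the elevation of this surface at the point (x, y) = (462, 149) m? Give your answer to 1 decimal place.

-80.4 m

Let the plane be z = a·x + b·y + c.
Well 3−Well 2: 406a + 85b = −363.5;  Well 4−Well 2: 203a + 139b = −215.8.
Solving gives a = −0.82145, b = −0.35285.
Then c = 274.7 − a·-39 − b·309 = 351.69.
At (462, 149): z = −379.5 − 52.6 + 351.69 = -80.4 m.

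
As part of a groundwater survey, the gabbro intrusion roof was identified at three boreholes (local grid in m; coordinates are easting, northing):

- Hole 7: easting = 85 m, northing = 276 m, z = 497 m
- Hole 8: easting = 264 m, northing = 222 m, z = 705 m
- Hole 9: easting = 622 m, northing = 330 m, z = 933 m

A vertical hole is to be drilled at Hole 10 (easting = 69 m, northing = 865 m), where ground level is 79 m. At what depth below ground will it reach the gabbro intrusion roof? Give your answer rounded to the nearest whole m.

Let the plane be z = a·easting + b·northing + c.
Hole 8−Hole 7: 179a − 54b = 208;  Hole 9−Hole 7: 537a + 54b = 436.
Solving gives a = 0.89944, b = −0.87037.
Then c = 497 − a·85 − b·276 = 660.77.
At (69, 865): z_contact = 62.1 − 752.9 + 660.77 = -30.0 m.
Depth below ground = 79 − (-30.0) = 109 m.

109 m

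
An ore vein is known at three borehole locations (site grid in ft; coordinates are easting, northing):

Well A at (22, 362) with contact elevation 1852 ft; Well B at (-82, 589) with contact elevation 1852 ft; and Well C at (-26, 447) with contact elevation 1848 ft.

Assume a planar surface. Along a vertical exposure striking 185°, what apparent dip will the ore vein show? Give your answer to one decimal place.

Let the plane be z = a·easting + b·northing + c.
Well B−Well A: −104a + 227b = 0;  Well C−Well A: −48a + 85b = −4.
Solving gives a = 0.44163, b = 0.20233.
Unit vector along 185° is (sin 185°, cos 185°) = (-0.0872, -0.9962).
Slope in that direction = a·(-0.0872) + b·(-0.9962) = −0.24006.
Apparent dip = arctan|0.24006| = 13.5° (true dip is 25.9°, so apparent ≤ true as expected).

13.5°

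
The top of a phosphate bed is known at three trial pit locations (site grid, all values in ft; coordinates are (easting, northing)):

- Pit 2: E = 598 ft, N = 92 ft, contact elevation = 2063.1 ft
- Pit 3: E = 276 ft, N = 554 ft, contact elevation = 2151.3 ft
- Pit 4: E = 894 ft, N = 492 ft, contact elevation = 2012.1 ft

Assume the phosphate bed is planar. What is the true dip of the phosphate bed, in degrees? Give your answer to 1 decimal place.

Two edge vectors: Pit 2→Pit 3 = (-322, 462, 88.2), Pit 2→Pit 4 = (296, 400, -51).
Normal n = (Pit 2→Pit 3) × (Pit 2→Pit 4) = (-58842, 9685.2, -265552).
So ∂z/∂E = −n_x/n_z = −0.22158 and ∂z/∂N = −n_y/n_z = 0.03647.
Gradient magnitude |∇z| = √(a² + b²) = √(0.04910 + 0.00133) = 0.22457.
True dip = arctan(0.22457) = 12.7°, dipping toward E (azimuth ≈ 099°).

12.7°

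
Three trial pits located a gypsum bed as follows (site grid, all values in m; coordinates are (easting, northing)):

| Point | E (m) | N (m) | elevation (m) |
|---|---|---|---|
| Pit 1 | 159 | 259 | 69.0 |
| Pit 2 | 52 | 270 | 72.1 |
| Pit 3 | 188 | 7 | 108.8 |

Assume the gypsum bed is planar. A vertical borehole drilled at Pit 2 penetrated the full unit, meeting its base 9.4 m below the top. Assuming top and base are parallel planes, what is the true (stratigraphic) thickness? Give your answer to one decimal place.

9.3 m

Two edge vectors: Pit 1→Pit 2 = (-107, 11, 3.1), Pit 1→Pit 3 = (29, -252, 39.8).
Normal n = (Pit 1→Pit 2) × (Pit 1→Pit 3) = (1219, 4348.5, 26645).
So ∂z/∂E = −n_x/n_z = −0.04575 and ∂z/∂N = −n_y/n_z = −0.16320.
|∇z| = √(a²+b²) = 0.16949, so dip δ = arctan(0.16949) = 9.62°.
True thickness = vertical thickness × cos δ = 9.4 × cos 9.62° = 9.3 m.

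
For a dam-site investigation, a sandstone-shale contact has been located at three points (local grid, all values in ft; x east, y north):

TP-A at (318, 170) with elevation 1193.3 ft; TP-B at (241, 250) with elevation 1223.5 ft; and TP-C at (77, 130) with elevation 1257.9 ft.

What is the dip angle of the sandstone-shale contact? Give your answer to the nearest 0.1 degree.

Let the plane be z = a·x + b·y + c.
TP-B−TP-A: −77a + 80b = 30.2;  TP-C−TP-A: −241a − 40b = 64.6.
Solving gives a = −0.28515, b = 0.10304.
Gradient magnitude |∇z| = √(a² + b²) = √(0.08131 + 0.01062) = 0.30320.
True dip = arctan(0.30320) = 16.9°, dipping toward ESE (azimuth ≈ 110°).

16.9°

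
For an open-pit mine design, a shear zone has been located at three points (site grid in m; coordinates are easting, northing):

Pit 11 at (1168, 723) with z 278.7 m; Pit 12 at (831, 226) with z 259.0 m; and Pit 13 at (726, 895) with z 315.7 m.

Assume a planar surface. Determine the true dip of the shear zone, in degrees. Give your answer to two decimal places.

5.34°

Let the plane be z = a·easting + b·northing + c.
Pit 12−Pit 11: −337a − 497b = −19.7;  Pit 13−Pit 11: −442a + 172b = 37.
Solving gives a = −0.05403, b = 0.07627.
Gradient magnitude |∇z| = √(a² + b²) = √(0.00292 + 0.00582) = 0.09347.
True dip = arctan(0.09347) = 5.34°, dipping toward SE (azimuth ≈ 145°).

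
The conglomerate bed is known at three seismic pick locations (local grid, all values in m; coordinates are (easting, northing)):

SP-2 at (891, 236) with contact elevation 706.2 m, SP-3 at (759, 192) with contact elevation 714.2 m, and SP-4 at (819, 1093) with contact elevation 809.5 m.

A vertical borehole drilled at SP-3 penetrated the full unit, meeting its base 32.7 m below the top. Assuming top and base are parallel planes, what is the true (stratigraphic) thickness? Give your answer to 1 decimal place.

Let the plane be z = a·E + b·N + c.
SP-3−SP-2: −132a − 44b = 8;  SP-4−SP-2: −72a + 857b = 103.3.
Solving gives a = −0.09804, b = 0.11230.
|∇z| = √(a²+b²) = 0.14907, so dip δ = arctan(0.14907) = 8.48°.
True thickness = vertical thickness × cos δ = 32.7 × cos 8.48° = 32.3 m.

32.3 m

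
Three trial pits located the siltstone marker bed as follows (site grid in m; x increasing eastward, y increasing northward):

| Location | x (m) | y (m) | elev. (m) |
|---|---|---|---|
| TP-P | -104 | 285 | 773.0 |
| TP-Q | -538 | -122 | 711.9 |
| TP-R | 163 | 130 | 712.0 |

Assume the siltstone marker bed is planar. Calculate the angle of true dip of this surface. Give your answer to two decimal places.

Let the plane be z = a·x + b·y + c.
TP-Q−TP-P: −434a − 407b = −61.1;  TP-R−TP-P: 267a − 155b = −61.
Solving gives a = −0.08728, b = 0.24320.
Gradient magnitude |∇z| = √(a² + b²) = √(0.00762 + 0.05914) = 0.25838.
True dip = arctan(0.25838) = 14.49°, dipping toward SSE (azimuth ≈ 160°).

14.49°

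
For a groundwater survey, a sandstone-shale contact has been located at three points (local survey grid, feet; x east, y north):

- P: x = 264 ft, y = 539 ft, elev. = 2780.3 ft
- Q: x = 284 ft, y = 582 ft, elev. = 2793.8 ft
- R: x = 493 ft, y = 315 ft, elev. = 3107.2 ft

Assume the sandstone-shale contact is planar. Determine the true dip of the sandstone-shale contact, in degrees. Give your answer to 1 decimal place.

Let the plane be z = a·x + b·y + c.
Q−P: 20a + 43b = 13.5;  R−P: 229a − 224b = 326.9.
Solving gives a = 1.19220, b = −0.24056.
Gradient magnitude |∇z| = √(a² + b²) = √(1.42135 + 0.05787) = 1.21623.
True dip = arctan(1.21623) = 50.6°, dipping toward WNW (azimuth ≈ 281°).

50.6°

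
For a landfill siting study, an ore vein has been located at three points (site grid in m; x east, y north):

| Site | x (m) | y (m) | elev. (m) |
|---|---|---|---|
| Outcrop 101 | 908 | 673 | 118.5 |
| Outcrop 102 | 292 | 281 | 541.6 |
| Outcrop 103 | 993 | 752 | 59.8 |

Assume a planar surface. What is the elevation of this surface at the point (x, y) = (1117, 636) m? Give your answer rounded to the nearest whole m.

Let the plane be z = a·x + b·y + c.
Outcrop 102−Outcrop 101: −616a − 392b = 423.1;  Outcrop 103−Outcrop 101: 85a + 79b = −58.7.
Solving gives a = −0.67873, b = −0.01275.
Then c = 118.5 − a·908 − b·673 = 743.37.
At (1117, 636): z = −758.1 − 8.1 + 743.37 = -22.9 m.

-23 m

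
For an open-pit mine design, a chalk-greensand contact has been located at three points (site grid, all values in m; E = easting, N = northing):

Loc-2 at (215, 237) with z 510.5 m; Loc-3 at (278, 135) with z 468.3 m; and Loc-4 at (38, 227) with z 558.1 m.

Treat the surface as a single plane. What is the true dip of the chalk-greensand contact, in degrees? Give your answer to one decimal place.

20.3°

Two edge vectors: Loc-2→Loc-3 = (63, -102, -42.2), Loc-2→Loc-4 = (-177, -10, 47.6).
Normal n = (Loc-2→Loc-3) × (Loc-2→Loc-4) = (-5277.2, 4470.6, -18684).
So ∂z/∂E = −n_x/n_z = −0.28244 and ∂z/∂N = −n_y/n_z = 0.23927.
Gradient magnitude |∇z| = √(a² + b²) = √(0.07978 + 0.05725) = 0.37017.
True dip = arctan(0.37017) = 20.3°, dipping toward SE (azimuth ≈ 130°).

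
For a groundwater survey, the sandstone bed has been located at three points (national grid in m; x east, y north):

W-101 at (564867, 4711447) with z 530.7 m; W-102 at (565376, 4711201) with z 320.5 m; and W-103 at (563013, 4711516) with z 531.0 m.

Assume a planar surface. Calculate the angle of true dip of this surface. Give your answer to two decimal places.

42.80°

Let the plane be z = a·x + b·y + c.
W-102−W-101: 509a − 246b = −210.2;  W-103−W-101: −1854a + 69b = 0.3.
Solving gives a = 0.03428, b = 0.92540.
Gradient magnitude |∇z| = √(a² + b²) = √(0.00118 + 0.85636) = 0.92603.
True dip = arctan(0.92603) = 42.80°, dipping toward S (azimuth ≈ 182°).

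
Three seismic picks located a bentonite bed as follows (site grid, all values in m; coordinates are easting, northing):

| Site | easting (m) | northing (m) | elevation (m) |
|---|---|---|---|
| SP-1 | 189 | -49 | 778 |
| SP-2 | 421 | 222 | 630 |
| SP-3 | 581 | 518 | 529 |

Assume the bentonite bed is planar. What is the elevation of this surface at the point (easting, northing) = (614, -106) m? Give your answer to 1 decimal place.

501.5 m

Let the plane be z = a·easting + b·northing + c.
SP-2−SP-1: 232a + 271b = −148;  SP-3−SP-1: 392a + 567b = −249.
Solving gives a = −0.64938, b = 0.00980.
Then c = 778 − a·189 − b·-49 = 901.21.
At (614, -106): z = −398.7 − 1.0 + 901.21 = 501.5 m.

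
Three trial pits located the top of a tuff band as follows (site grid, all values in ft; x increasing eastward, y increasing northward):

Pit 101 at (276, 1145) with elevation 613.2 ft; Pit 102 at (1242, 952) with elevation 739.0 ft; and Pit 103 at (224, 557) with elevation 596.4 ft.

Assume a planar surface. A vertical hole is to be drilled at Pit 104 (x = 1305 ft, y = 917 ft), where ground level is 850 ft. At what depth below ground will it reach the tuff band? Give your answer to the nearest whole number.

103 ft

Two edge vectors: Pit 101→Pit 102 = (966, -193, 125.8), Pit 101→Pit 103 = (-52, -588, -16.8).
Normal n = (Pit 101→Pit 102) × (Pit 101→Pit 103) = (77212.8, 9687.2, -578044).
So ∂z/∂x = −n_x/n_z = 0.13358 and ∂z/∂y = −n_y/n_z = 0.01676.
Intercept c from Pit 101: 613.2 − 36.87 − 19.19 = 557.14.
At (1305, 917): z_contact = 174.3 + 15.4 + 557.14 = 746.8 ft.
Depth below ground = 850 − 746.8 = 103 ft.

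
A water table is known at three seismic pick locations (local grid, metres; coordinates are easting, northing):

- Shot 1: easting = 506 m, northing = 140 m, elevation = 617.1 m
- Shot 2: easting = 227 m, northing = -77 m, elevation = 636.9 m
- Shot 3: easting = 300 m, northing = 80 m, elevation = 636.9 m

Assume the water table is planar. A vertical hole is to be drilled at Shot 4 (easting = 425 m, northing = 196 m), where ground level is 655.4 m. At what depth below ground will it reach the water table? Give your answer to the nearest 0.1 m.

26.4 m

Let the plane be z = a·easting + b·northing + c.
Shot 2−Shot 1: −279a − 217b = 19.8;  Shot 3−Shot 1: −206a − 60b = 19.8.
Solving gives a = −0.11117, b = 0.05169.
Then c = 617.1 − a·506 − b·140 = 666.12.
At (425, 196): z_contact = −47.25 + 10.13 + 666.12 = 629.00 m.
Depth below ground = 655.4 − 629.00 = 26.4 m.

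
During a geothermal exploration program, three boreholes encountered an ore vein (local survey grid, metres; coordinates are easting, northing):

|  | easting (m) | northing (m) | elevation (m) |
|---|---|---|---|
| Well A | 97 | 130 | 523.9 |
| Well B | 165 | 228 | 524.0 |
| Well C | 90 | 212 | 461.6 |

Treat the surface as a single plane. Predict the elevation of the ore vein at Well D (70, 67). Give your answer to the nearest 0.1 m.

Two edge vectors: Well A→Well B = (68, 98, 0.1), Well A→Well C = (-7, 82, -62.3).
Normal n = (Well A→Well B) × (Well A→Well C) = (-6113.6, 4235.7, 6262).
So ∂z/∂easting = −n_x/n_z = 0.97630 and ∂z/∂northing = −n_y/n_z = −0.67641.
Intercept c from Well A: 523.9 − 94.70 + 87.93 = 517.13.
At (70, 67): z = 68.3 − 45.3 + 517.13 = 540.2 m.

540.2 m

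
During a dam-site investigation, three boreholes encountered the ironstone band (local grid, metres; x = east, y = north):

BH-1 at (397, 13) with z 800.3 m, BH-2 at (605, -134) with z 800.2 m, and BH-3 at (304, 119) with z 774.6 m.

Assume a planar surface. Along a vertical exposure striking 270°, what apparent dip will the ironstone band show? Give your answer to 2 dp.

24.33°

Two edge vectors: BH-1→BH-2 = (208, -147, -0.1), BH-1→BH-3 = (-93, 106, -25.7).
Normal n = (BH-1→BH-2) × (BH-1→BH-3) = (3788.5, 5354.9, 8377).
So ∂z/∂x = −n_x/n_z = −0.45225 and ∂z/∂y = −n_y/n_z = −0.63924.
Unit vector along 270° is (sin 270°, cos 270°) = (-1.0000, -0.0000).
Slope in that direction = a·(-1.0000) + b·(-0.0000) = 0.45225.
Apparent dip = arctan|0.45225| = 24.33° (true dip is 38.1°, so apparent ≤ true as expected).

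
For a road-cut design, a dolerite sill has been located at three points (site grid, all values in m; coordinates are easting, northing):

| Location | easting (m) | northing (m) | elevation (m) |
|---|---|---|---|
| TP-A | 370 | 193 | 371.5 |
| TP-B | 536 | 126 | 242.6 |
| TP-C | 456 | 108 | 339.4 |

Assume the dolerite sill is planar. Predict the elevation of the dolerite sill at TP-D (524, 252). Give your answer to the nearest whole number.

168 m

Two edge vectors: TP-A→TP-B = (166, -67, -128.9), TP-A→TP-C = (86, -85, -32.1).
Normal n = (TP-A→TP-B) × (TP-A→TP-C) = (-8805.8, -5756.8, -8348).
So ∂z/∂easting = −n_x/n_z = −1.05484 and ∂z/∂northing = −n_y/n_z = −0.68960.
Intercept c from TP-A: 371.5 + 390.29 + 133.09 = 894.88.
At (524, 252): z = −552.7 − 173.8 + 894.88 = 168.4 m.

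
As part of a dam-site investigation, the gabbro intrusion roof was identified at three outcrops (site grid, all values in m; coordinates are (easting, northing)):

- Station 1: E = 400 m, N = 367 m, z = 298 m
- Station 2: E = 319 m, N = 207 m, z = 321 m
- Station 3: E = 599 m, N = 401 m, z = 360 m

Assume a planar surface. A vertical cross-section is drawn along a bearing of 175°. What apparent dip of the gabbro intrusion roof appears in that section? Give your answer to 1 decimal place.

19.8°

Let the plane be z = a·E + b·N + c.
Station 2−Station 1: −81a − 160b = 23;  Station 3−Station 1: 199a + 34b = 62.
Solving gives a = 0.36794, b = −0.33002.
Unit vector along 175° is (sin 175°, cos 175°) = (0.0872, -0.9962).
Slope in that direction = a·(0.0872) + b·(-0.9962) = 0.36083.
Apparent dip = arctan|0.36083| = 19.8° (true dip is 26.3°, so apparent ≤ true as expected).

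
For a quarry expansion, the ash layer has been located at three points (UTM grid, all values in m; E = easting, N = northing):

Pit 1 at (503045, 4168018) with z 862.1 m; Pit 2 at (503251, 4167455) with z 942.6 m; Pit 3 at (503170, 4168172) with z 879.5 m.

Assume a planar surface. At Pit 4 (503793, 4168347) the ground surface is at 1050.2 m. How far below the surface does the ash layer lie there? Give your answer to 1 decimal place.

Let the plane be z = a·E + b·N + c.
Pit 2−Pit 1: 206a − 563b = 80.5;  Pit 3−Pit 1: 125a + 154b = 17.4.
Solving gives a = 0.217369416, b = −0.063449201.
Then c = 862.1 − a·503045 − b·4168018 = 155972.92.
At (503793, 4168347): z_contact = 109509.19 − 264478.29 + 155972.92 = 1003.82 m.
Depth below ground = 1050.2 − 1003.82 = 46.4 m.

46.4 m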